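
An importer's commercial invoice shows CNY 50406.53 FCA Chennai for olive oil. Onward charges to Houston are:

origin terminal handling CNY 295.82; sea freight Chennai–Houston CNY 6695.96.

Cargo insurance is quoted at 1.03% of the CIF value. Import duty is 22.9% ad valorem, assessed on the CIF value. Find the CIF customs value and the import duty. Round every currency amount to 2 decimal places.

Let C be the CIF value. C = FCA price + pre-shipment costs + freight + 1.03% × C
C − 1.03% × C = 50406.53 + 295.82 + 6695.96
0.9897 × C = 57398.31
C = 57398.31 / 0.9897 = 57995.67
Insurance premium = 1.03% × 57995.67 = 597.36
Import duty = 57995.67 × 22.9% = 13281.01

CIF value: CNY 57995.67; import duty: CNY 13281.01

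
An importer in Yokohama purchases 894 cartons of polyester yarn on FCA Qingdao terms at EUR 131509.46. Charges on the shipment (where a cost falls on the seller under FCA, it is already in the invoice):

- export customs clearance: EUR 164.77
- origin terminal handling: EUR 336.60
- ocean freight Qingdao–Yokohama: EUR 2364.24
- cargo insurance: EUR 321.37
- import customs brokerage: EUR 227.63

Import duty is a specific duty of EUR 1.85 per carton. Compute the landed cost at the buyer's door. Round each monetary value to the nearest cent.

FCA: the seller delivers export-cleared goods to the carrier; the buyer bears costs from that point.
Already in the invoice (seller's account under FCA): export clearance — exclude.
CIF value = FCA price + origin terminal + freight + insurance = 131509.46 + 336.60 + 2364.24 + 321.37 = 134531.67
Import duty = 894 × 1.85 = 1653.90
Buyer bears: origin terminal 336.60 + freight 2364.24 + insurance 321.37 + brokerage 227.63 + duty 1653.90 = 4903.74
Landed cost = invoice 131509.46 + 4903.74 = 136413.20

Total landed cost: EUR 136413.20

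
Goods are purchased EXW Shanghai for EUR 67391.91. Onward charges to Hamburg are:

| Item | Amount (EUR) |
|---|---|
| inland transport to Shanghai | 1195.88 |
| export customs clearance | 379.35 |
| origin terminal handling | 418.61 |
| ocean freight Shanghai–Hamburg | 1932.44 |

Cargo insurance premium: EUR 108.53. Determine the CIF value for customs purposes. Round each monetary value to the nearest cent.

CIF = EXW price + pre-shipment costs + freight + insurance
CIF = 67391.91 + 1195.88 + 379.35 + 418.61 + 1932.44 + 108.53 = 71426.72

CIF value: EUR 71426.72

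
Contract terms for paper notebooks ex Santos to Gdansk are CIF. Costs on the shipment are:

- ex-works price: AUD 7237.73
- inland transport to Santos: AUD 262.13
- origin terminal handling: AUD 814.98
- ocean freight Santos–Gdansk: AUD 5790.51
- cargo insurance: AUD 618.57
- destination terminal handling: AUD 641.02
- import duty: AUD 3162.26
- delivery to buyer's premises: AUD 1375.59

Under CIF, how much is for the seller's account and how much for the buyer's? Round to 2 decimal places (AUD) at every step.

Seller: AUD 14723.92; buyer: AUD 5178.87

CIF: the seller pays costs through ocean freight and marine insurance to the destination port.
Seller's account: goods 7237.73 + inland to port 262.13 + origin terminal 814.98 + freight 5790.51 + insurance 618.57 = 14723.92
Buyer's account: destination terminal 641.02 + duty 3162.26 + delivery 1375.59 = 5178.87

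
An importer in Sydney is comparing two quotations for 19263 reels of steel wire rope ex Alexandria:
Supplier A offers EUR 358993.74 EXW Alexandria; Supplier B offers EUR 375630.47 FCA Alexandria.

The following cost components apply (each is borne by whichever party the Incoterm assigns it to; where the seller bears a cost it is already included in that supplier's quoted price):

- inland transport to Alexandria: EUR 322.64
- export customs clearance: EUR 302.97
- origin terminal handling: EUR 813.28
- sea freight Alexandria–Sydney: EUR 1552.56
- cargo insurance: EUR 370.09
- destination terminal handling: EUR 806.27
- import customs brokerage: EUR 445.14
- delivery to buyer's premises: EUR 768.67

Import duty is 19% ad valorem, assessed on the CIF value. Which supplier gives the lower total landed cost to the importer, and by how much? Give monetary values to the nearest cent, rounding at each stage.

Supplier A is cheaper by EUR 19053.24

Supplier A (EXW):
CIF value = EXW price + inland to port + export clearance + origin terminal + freight + insurance = 358993.74 + 322.64 + 302.97 + 813.28 + 1552.56 + 370.09 = 362355.28
Import duty = 362355.28 × 19% = 68847.50
Buyer bears (A): 322.64 + 302.97 + 813.28 + 1552.56 + 370.09 + 806.27 + 445.14 + 768.67 = 5381.62
Landed cost (A) = invoice 358993.74 + 5381.62 + duty 68847.50 = 433222.86
Supplier B (FCA):
CIF value = FCA price + origin terminal + freight + insurance = 375630.47 + 813.28 + 1552.56 + 370.09 = 378366.40
Import duty = 378366.40 × 19% = 71889.62
Buyer bears (B): 813.28 + 1552.56 + 370.09 + 806.27 + 445.14 + 768.67 = 4756.01
Landed cost (B) = invoice 375630.47 + 4756.01 + duty 71889.62 = 452276.10
Difference = |433222.86 − 452276.10| = 19053.24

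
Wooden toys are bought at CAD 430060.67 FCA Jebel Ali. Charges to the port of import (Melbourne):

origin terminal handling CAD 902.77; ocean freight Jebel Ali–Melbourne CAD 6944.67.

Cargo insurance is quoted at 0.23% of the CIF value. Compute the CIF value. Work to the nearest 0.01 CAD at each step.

Let C be the CIF value. C = FCA price + pre-shipment costs + freight + 0.23% × C
C − 0.23% × C = 430060.67 + 902.77 + 6944.67
0.9977 × C = 437908.11
C = 437908.11 / 0.9977 = 438917.62
Insurance premium = 0.23% × 438917.62 = 1009.51

CIF value: CAD 438917.62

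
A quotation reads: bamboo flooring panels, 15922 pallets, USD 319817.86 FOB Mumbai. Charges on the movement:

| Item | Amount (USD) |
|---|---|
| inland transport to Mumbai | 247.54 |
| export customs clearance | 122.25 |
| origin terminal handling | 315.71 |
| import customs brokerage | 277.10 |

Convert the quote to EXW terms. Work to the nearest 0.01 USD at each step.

EXW price: USD 319132.36

Not relevant to the conversion: brokerage — on the buyer under both terms; not part of either seller's price.
From FOB to EXW, the seller no longer bears: inland to port, export clearance, origin terminal.
EXW price = 319817.86 − 247.54 − 122.25 − 315.71 = 319132.36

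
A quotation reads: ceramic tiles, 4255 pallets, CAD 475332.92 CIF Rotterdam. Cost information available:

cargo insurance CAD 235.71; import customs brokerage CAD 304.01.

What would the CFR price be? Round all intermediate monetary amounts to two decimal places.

CFR price: CAD 475097.21

Not relevant to the conversion: brokerage — on the buyer under both terms; not part of either seller's price.
From CIF to CFR, the seller no longer bears: insurance.
CFR price = 475332.92 − 235.71 = 475097.21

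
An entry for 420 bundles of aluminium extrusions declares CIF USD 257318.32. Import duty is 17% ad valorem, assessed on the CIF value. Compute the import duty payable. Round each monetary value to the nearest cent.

Import duty: USD 43744.11

Import duty = 257318.32 × 17% = 43744.11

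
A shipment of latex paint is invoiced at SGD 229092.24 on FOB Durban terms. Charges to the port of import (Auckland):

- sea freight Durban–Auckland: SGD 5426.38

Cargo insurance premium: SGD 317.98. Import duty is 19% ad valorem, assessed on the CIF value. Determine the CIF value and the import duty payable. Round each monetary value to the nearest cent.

CIF value: SGD 234836.60; import duty: SGD 44618.95

CIF = FOB price + freight + insurance
CIF = 229092.24 + 5426.38 + 317.98 = 234836.60
Import duty = 234836.60 × 19% = 44618.95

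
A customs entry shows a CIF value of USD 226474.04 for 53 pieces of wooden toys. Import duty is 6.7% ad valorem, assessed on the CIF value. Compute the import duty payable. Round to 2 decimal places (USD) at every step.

Import duty = 226474.04 × 6.7% = 15173.76

Import duty: USD 15173.76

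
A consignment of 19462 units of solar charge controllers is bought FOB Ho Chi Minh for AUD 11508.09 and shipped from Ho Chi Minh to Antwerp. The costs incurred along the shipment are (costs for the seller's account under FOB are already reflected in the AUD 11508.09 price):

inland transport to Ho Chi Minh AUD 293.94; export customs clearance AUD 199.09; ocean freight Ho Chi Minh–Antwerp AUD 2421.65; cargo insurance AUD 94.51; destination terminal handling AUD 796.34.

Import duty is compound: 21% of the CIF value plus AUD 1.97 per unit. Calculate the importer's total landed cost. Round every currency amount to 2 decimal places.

Total landed cost: AUD 56105.82

FOB: the seller bears costs until goods are on board at the origin port; the buyer bears freight, insurance and all costs thereafter.
Already in the invoice (seller's account under FOB): inland to port, export clearance — exclude.
CIF value = FOB price + freight + insurance = 11508.09 + 2421.65 + 94.51 = 14024.25
Ad valorem component: 14024.25 × 21% = 2945.09
Specific component: 19462 × 1.97 = 38340.14
Import duty = 2945.09 + 38340.14 = 41285.23
Buyer bears: freight 2421.65 + insurance 94.51 + destination terminal 796.34 + duty 41285.23 = 44597.73
Landed cost = invoice 11508.09 + 44597.73 = 56105.82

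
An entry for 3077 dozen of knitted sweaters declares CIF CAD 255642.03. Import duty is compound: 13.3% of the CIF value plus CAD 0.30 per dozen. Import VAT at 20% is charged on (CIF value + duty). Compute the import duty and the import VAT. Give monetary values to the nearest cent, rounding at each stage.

Ad valorem component: 255642.03 × 13.3% = 34000.39
Specific component: 3077 × 0.30 = 923.10
Import duty = 34000.39 + 923.10 = 34923.49
VAT base = CIF + duty = 255642.03 + 34923.49 = 290565.52
Import VAT = 290565.52 × 20% = 58113.10

Import duty: CAD 34923.49; import VAT: CAD 58113.10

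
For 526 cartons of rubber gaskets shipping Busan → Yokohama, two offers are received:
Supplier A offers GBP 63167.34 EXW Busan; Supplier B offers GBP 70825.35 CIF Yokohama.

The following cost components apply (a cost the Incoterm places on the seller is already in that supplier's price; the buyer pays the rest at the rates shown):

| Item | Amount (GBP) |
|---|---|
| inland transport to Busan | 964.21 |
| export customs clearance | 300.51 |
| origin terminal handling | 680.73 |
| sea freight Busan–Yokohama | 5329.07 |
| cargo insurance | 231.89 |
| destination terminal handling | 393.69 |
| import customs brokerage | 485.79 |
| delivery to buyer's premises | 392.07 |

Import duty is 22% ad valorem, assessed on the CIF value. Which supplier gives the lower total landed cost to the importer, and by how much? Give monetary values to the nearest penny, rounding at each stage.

Supplier A (EXW):
CIF value = EXW price + inland to port + export clearance + origin terminal + freight + insurance = 63167.34 + 964.21 + 300.51 + 680.73 + 5329.07 + 231.89 = 70673.75
Import duty = 70673.75 × 22% = 15548.23
Buyer bears (A): 964.21 + 300.51 + 680.73 + 5329.07 + 231.89 + 393.69 + 485.79 + 392.07 = 8777.96
Landed cost (A) = invoice 63167.34 + 8777.96 + duty 15548.23 = 87493.53
Supplier B (CIF):
The CIF price already equals the CIF value: 70825.35
Import duty = 70825.35 × 22% = 15581.58
Buyer bears (B): 393.69 + 485.79 + 392.07 = 1271.55
Landed cost (B) = invoice 70825.35 + 1271.55 + duty 15581.58 = 87678.48
Difference = |87493.53 − 87678.48| = 184.95

Supplier A is cheaper by GBP 184.95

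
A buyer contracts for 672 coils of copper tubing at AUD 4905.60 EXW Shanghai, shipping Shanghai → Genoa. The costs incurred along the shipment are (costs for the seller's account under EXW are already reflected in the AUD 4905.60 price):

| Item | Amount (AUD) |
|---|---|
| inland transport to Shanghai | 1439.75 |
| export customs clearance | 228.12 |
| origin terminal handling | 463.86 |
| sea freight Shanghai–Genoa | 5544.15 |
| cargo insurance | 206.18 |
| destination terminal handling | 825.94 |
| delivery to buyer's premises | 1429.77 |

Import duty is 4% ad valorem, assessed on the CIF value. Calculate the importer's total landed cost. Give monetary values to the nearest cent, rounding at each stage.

EXW: the seller makes goods available at their premises; the buyer bears all onward costs.
CIF value = EXW price + inland to port + export clearance + origin terminal + freight + insurance = 4905.60 + 1439.75 + 228.12 + 463.86 + 5544.15 + 206.18 = 12787.66
Import duty = 12787.66 × 4% = 511.51
Buyer bears: inland to port 1439.75 + export clearance 228.12 + origin terminal 463.86 + freight 5544.15 + insurance 206.18 + destination terminal 825.94 + delivery 1429.77 + duty 511.51 = 10649.28
Landed cost = invoice 4905.60 + 10649.28 = 15554.88

Total landed cost: AUD 15554.88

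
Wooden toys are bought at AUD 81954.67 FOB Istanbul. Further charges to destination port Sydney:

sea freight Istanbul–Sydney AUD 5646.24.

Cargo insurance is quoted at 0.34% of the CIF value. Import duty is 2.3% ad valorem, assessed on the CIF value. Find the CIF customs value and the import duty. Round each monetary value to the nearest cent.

Let C be the CIF value. C = FOB price + freight + 0.34% × C
C − 0.34% × C = 81954.67 + 5646.24
0.9966 × C = 87600.91
C = 87600.91 / 0.9966 = 87899.77
Insurance premium = 0.34% × 87899.77 = 298.86
Import duty = 87899.77 × 2.3% = 2021.69

CIF value: AUD 87899.77; import duty: AUD 2021.69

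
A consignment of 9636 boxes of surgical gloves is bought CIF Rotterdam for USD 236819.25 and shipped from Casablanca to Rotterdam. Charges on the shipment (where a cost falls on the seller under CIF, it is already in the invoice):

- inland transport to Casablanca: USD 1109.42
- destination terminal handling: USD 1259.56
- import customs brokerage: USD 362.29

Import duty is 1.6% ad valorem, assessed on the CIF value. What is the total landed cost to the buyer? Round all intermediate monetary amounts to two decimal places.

Total landed cost: USD 242230.21

CIF: the seller pays costs through ocean freight and marine insurance to the destination port.
Already in the invoice (seller's account under CIF): inland to port — exclude.
The CIF price already equals the CIF value: 236819.25
Import duty = 236819.25 × 1.6% = 3789.11
Buyer bears: destination terminal 1259.56 + brokerage 362.29 + duty 3789.11 = 5410.96
Landed cost = invoice 236819.25 + 5410.96 = 242230.21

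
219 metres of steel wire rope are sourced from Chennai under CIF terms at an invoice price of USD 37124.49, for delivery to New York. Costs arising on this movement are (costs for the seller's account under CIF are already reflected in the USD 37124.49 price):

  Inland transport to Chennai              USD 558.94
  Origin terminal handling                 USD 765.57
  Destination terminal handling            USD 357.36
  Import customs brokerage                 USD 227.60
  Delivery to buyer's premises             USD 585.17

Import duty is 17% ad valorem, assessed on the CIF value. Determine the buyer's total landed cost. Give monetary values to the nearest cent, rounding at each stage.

CIF: the seller pays costs through ocean freight and marine insurance to the destination port.
Already in the invoice (seller's account under CIF): inland to port, origin terminal — exclude.
The CIF price already equals the CIF value: 37124.49
Import duty = 37124.49 × 17% = 6311.16
Buyer bears: destination terminal 357.36 + brokerage 227.60 + delivery 585.17 + duty 6311.16 = 7481.29
Landed cost = invoice 37124.49 + 7481.29 = 44605.78

Total landed cost: USD 44605.78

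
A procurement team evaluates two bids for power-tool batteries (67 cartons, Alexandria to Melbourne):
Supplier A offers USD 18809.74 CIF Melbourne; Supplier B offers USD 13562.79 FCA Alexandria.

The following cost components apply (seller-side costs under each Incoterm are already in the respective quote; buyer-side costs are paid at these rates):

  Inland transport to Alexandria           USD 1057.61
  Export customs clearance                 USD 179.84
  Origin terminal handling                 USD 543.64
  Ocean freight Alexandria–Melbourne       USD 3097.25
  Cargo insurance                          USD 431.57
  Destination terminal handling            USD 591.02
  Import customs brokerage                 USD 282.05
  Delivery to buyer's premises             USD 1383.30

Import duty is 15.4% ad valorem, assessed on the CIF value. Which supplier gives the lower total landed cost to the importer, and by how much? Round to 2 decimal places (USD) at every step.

Supplier B is cheaper by USD 1355.36

Supplier A (CIF):
The CIF price already equals the CIF value: 18809.74
Import duty = 18809.74 × 15.4% = 2896.70
Buyer bears (A): 591.02 + 282.05 + 1383.30 = 2256.37
Landed cost (A) = invoice 18809.74 + 2256.37 + duty 2896.70 = 23962.81
Supplier B (FCA):
CIF value = FCA price + origin terminal + freight + insurance = 13562.79 + 543.64 + 3097.25 + 431.57 = 17635.25
Import duty = 17635.25 × 15.4% = 2715.83
Buyer bears (B): 543.64 + 3097.25 + 431.57 + 591.02 + 282.05 + 1383.30 = 6328.83
Landed cost (B) = invoice 13562.79 + 6328.83 + duty 2715.83 = 22607.45
Difference = |23962.81 − 22607.45| = 1355.36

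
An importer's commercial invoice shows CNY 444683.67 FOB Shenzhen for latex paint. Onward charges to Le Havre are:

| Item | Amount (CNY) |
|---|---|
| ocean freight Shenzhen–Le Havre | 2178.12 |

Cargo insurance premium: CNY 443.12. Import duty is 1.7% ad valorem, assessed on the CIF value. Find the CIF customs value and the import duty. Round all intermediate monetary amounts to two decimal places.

CIF value: CNY 447304.91; import duty: CNY 7604.18

CIF = FOB price + freight + insurance
CIF = 444683.67 + 2178.12 + 443.12 = 447304.91
Import duty = 447304.91 × 1.7% = 7604.18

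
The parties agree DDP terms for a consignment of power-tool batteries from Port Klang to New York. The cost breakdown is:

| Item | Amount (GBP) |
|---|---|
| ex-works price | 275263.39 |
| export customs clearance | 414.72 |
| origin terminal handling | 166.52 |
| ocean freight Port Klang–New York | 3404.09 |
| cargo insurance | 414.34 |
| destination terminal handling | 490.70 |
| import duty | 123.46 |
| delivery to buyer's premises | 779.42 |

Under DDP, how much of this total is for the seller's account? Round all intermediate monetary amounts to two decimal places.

DDP: the seller bears all costs including import duty.
Seller's account: goods 275263.39 + export clearance 414.72 + origin terminal 166.52 + freight 3404.09 + insurance 414.34 + destination terminal 490.70 + duty 123.46 + delivery 779.42 = 281056.64
Buyer's account: 0.00

Seller's account: GBP 281056.64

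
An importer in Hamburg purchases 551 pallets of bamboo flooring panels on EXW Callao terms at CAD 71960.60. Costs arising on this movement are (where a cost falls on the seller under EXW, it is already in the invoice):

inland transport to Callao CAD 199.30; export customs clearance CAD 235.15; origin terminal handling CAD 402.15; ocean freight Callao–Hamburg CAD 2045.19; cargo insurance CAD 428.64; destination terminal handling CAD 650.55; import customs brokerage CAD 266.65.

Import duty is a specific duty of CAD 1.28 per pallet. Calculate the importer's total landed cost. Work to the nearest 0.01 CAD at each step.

Total landed cost: CAD 76893.51

EXW: the seller makes goods available at their premises; the buyer bears all onward costs.
CIF value = EXW price + inland to port + export clearance + origin terminal + freight + insurance = 71960.60 + 199.30 + 235.15 + 402.15 + 2045.19 + 428.64 = 75271.03
Import duty = 551 × 1.28 = 705.28
Buyer bears: inland to port 199.30 + export clearance 235.15 + origin terminal 402.15 + freight 2045.19 + insurance 428.64 + destination terminal 650.55 + brokerage 266.65 + duty 705.28 = 4932.91
Landed cost = invoice 71960.60 + 4932.91 = 76893.51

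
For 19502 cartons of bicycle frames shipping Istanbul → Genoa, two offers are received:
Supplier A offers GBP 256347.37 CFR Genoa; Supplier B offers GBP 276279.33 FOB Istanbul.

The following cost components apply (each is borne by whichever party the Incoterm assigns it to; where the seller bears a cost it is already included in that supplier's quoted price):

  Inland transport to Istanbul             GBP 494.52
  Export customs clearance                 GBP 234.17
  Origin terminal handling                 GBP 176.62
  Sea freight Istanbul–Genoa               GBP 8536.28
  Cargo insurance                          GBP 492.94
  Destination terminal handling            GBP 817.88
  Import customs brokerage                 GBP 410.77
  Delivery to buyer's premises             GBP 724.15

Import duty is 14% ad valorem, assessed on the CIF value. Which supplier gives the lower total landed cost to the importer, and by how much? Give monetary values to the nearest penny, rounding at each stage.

Supplier A is cheaper by GBP 32453.80

Supplier A (CFR):
CIF value = CFR price + insurance = 256347.37 + 492.94 = 256840.31
Import duty = 256840.31 × 14% = 35957.64
Buyer bears (A): 492.94 + 817.88 + 410.77 + 724.15 = 2445.74
Landed cost (A) = invoice 256347.37 + 2445.74 + duty 35957.64 = 294750.75
Supplier B (FOB):
CIF value = FOB price + freight + insurance = 276279.33 + 8536.28 + 492.94 = 285308.55
Import duty = 285308.55 × 14% = 39943.20
Buyer bears (B): 8536.28 + 492.94 + 817.88 + 410.77 + 724.15 = 10982.02
Landed cost (B) = invoice 276279.33 + 10982.02 + duty 39943.20 = 327204.55
Difference = |294750.75 − 327204.55| = 32453.80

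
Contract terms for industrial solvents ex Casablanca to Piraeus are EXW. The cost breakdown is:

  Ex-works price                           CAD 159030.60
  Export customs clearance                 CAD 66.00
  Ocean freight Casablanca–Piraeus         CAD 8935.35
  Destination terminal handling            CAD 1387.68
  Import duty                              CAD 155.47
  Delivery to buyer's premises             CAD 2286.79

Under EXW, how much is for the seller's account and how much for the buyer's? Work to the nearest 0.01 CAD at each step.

EXW: the seller makes goods available at their premises; the buyer bears all onward costs.
Seller's account: goods 159030.60 = 159030.60
Buyer's account: export clearance 66.00 + freight 8935.35 + destination terminal 1387.68 + duty 155.47 + delivery 2286.79 = 12831.29

Seller: CAD 159030.60; buyer: CAD 12831.29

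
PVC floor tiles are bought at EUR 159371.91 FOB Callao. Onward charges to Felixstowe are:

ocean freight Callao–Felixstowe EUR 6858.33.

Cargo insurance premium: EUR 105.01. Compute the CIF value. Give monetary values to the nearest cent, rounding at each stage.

CIF = FOB price + freight + insurance
CIF = 159371.91 + 6858.33 + 105.01 = 166335.25

CIF value: EUR 166335.25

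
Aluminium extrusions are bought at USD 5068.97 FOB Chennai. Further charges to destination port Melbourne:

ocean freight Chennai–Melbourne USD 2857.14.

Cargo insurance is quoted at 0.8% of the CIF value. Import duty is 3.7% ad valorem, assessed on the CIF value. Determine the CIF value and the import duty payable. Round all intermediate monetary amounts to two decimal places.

Let C be the CIF value. C = FOB price + freight + 0.8% × C
C − 0.8% × C = 5068.97 + 2857.14
0.992 × C = 7926.11
C = 7926.11 / 0.992 = 7990.03
Insurance premium = 0.8% × 7990.03 = 63.92
Import duty = 7990.03 × 3.7% = 295.63

CIF value: USD 7990.03; import duty: USD 295.63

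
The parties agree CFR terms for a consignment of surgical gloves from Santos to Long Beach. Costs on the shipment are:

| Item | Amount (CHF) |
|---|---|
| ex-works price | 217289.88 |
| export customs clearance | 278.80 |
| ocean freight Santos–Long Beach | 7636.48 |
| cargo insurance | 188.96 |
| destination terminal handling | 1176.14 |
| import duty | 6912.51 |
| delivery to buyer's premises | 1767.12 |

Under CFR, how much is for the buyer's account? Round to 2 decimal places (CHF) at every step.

Buyer's account: CHF 10044.73

CFR: the seller pays costs through ocean freight to the destination port, but not insurance.
Seller's account: goods 217289.88 + export clearance 278.80 + freight 7636.48 = 225205.16
Buyer's account: insurance 188.96 + destination terminal 1176.14 + duty 6912.51 + delivery 1767.12 = 10044.73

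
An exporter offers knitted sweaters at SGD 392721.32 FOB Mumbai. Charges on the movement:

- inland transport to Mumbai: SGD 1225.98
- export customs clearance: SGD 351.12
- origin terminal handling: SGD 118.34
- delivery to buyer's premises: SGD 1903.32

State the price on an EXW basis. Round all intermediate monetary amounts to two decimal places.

EXW price: SGD 391025.88

Not relevant to the conversion: delivery — on the buyer under both terms; not part of either seller's price.
From FOB to EXW, the seller no longer bears: inland to port, export clearance, origin terminal.
EXW price = 392721.32 − 1225.98 − 351.12 − 118.34 = 391025.88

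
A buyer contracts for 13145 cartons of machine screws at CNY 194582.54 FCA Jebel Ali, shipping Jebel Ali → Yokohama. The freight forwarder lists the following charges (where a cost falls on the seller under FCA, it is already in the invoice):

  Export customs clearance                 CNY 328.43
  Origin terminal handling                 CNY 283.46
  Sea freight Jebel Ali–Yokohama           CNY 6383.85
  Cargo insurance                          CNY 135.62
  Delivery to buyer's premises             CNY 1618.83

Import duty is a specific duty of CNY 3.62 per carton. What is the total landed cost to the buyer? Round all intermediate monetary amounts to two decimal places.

Total landed cost: CNY 250589.20

FCA: the seller delivers export-cleared goods to the carrier; the buyer bears costs from that point.
Already in the invoice (seller's account under FCA): export clearance — exclude.
CIF value = FCA price + origin terminal + freight + insurance = 194582.54 + 283.46 + 6383.85 + 135.62 = 201385.47
Import duty = 13145 × 3.62 = 47584.90
Buyer bears: origin terminal 283.46 + freight 6383.85 + insurance 135.62 + delivery 1618.83 + duty 47584.90 = 56006.66
Landed cost = invoice 194582.54 + 56006.66 = 250589.20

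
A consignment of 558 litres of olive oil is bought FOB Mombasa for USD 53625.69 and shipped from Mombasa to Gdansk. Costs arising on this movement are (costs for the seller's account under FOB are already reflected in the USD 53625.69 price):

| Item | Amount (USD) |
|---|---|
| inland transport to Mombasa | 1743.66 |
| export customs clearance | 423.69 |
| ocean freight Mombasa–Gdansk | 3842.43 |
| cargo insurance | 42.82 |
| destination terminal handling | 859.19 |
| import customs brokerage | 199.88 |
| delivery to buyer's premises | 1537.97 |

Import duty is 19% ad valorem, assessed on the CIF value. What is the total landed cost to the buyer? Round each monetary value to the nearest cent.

FOB: the seller bears costs until goods are on board at the origin port; the buyer bears freight, insurance and all costs thereafter.
Already in the invoice (seller's account under FOB): inland to port, export clearance — exclude.
CIF value = FOB price + freight + insurance = 53625.69 + 3842.43 + 42.82 = 57510.94
Import duty = 57510.94 × 19% = 10927.08
Buyer bears: freight 3842.43 + insurance 42.82 + destination terminal 859.19 + brokerage 199.88 + delivery 1537.97 + duty 10927.08 = 17409.37
Landed cost = invoice 53625.69 + 17409.37 = 71035.06

Total landed cost: USD 71035.06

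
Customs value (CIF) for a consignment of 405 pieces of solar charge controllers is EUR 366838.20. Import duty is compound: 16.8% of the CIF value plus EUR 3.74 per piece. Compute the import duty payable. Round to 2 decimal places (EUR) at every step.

Import duty: EUR 63143.52

Ad valorem component: 366838.20 × 16.8% = 61628.82
Specific component: 405 × 3.74 = 1514.70
Import duty = 61628.82 + 1514.70 = 63143.52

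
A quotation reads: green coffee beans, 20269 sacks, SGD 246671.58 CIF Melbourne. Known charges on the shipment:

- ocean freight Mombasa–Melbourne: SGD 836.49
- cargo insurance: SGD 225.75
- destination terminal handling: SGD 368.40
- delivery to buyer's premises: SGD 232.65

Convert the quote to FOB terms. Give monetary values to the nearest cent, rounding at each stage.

Not relevant to the conversion: destination terminal, delivery — on the buyer under both terms; not part of either seller's price.
From CIF to FOB, the seller no longer bears: freight, insurance.
FOB price = 246671.58 − 836.49 − 225.75 = 245609.34

FOB price: SGD 245609.34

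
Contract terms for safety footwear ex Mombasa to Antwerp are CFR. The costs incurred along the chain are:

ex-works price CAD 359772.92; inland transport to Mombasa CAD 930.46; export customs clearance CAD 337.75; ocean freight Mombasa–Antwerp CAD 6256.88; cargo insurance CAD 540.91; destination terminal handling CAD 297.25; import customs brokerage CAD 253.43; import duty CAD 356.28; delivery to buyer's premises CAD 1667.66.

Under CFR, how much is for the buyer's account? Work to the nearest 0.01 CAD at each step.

Buyer's account: CAD 3115.53

CFR: the seller pays costs through ocean freight to the destination port, but not insurance.
Seller's account: goods 359772.92 + inland to port 930.46 + export clearance 337.75 + freight 6256.88 = 367298.01
Buyer's account: insurance 540.91 + destination terminal 297.25 + brokerage 253.43 + duty 356.28 + delivery 1667.66 = 3115.53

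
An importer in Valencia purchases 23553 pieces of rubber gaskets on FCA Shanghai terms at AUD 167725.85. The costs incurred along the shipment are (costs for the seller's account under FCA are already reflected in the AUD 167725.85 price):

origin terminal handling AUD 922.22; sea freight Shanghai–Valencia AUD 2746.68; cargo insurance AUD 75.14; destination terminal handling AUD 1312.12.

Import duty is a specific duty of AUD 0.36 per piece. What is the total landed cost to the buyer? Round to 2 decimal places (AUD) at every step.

Total landed cost: AUD 181261.09

FCA: the seller delivers export-cleared goods to the carrier; the buyer bears costs from that point.
CIF value = FCA price + origin terminal + freight + insurance = 167725.85 + 922.22 + 2746.68 + 75.14 = 171469.89
Import duty = 23553 × 0.36 = 8479.08
Buyer bears: origin terminal 922.22 + freight 2746.68 + insurance 75.14 + destination terminal 1312.12 + duty 8479.08 = 13535.24
Landed cost = invoice 167725.85 + 13535.24 = 181261.09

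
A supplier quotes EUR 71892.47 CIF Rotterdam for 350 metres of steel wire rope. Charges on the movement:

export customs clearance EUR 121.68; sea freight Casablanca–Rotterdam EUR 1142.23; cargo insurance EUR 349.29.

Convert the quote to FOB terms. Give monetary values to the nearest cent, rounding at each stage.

Not relevant to the conversion: export clearance — on the seller under both CIF and FOB; already in the CIF price and stays in the FOB price.
From CIF to FOB, the seller no longer bears: freight, insurance.
FOB price = 71892.47 − 1142.23 − 349.29 = 70400.95

FOB price: EUR 70400.95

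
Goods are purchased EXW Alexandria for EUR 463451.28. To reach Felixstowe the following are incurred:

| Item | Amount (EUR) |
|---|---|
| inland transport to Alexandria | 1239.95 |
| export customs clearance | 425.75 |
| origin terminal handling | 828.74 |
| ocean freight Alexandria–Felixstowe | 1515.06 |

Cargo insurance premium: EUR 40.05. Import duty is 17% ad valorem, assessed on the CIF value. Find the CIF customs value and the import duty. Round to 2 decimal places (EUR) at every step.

CIF = EXW price + pre-shipment costs + freight + insurance
CIF = 463451.28 + 1239.95 + 425.75 + 828.74 + 1515.06 + 40.05 = 467500.83
Import duty = 467500.83 × 17% = 79475.14

CIF value: EUR 467500.83; import duty: EUR 79475.14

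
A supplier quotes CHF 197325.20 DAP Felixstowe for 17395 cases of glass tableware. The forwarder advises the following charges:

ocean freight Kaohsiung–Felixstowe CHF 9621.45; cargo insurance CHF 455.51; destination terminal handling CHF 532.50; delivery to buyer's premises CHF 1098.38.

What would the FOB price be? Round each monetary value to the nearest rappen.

FOB price: CHF 185617.36

From DAP to FOB, the seller no longer bears: freight, insurance, destination terminal, delivery.
FOB price = 197325.20 − 9621.45 − 455.51 − 532.50 − 1098.38 = 185617.36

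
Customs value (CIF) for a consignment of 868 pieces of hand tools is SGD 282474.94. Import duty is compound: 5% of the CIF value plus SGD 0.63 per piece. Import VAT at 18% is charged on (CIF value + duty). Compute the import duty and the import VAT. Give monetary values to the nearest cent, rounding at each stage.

Ad valorem component: 282474.94 × 5% = 14123.75
Specific component: 868 × 0.63 = 546.84
Import duty = 14123.75 + 546.84 = 14670.59
VAT base = CIF + duty = 282474.94 + 14670.59 = 297145.53
Import VAT = 297145.53 × 18% = 53486.20

Import duty: SGD 14670.59; import VAT: SGD 53486.20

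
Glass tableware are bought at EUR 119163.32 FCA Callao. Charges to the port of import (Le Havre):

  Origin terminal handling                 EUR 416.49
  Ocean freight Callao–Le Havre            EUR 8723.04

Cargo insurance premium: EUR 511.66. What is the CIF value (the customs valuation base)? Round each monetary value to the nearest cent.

CIF = FCA price + pre-shipment costs + freight + insurance
CIF = 119163.32 + 416.49 + 8723.04 + 511.66 = 128814.51

CIF value: EUR 128814.51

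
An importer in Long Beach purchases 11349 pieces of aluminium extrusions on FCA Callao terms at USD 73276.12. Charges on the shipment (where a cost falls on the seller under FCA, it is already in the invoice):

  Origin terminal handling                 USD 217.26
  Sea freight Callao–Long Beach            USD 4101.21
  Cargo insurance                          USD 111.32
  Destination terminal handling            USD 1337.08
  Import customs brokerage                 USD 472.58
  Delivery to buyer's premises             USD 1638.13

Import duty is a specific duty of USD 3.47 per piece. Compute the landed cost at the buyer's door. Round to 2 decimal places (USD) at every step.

FCA: the seller delivers export-cleared goods to the carrier; the buyer bears costs from that point.
CIF value = FCA price + origin terminal + freight + insurance = 73276.12 + 217.26 + 4101.21 + 111.32 = 77705.91
Import duty = 11349 × 3.47 = 39381.03
Buyer bears: origin terminal 217.26 + freight 4101.21 + insurance 111.32 + destination terminal 1337.08 + brokerage 472.58 + delivery 1638.13 + duty 39381.03 = 47258.61
Landed cost = invoice 73276.12 + 47258.61 = 120534.73

Total landed cost: USD 120534.73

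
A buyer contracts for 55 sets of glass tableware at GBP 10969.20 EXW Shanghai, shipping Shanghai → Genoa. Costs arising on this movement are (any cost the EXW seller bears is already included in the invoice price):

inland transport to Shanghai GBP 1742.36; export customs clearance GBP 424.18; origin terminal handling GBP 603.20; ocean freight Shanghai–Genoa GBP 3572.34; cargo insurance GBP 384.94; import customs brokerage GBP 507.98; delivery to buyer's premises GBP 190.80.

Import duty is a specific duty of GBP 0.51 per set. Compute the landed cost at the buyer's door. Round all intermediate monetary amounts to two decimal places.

EXW: the seller makes goods available at their premises; the buyer bears all onward costs.
CIF value = EXW price + inland to port + export clearance + origin terminal + freight + insurance = 10969.20 + 1742.36 + 424.18 + 603.20 + 3572.34 + 384.94 = 17696.22
Import duty = 55 × 0.51 = 28.05
Buyer bears: inland to port 1742.36 + export clearance 424.18 + origin terminal 603.20 + freight 3572.34 + insurance 384.94 + brokerage 507.98 + delivery 190.80 + duty 28.05 = 7453.85
Landed cost = invoice 10969.20 + 7453.85 = 18423.05

Total landed cost: GBP 18423.05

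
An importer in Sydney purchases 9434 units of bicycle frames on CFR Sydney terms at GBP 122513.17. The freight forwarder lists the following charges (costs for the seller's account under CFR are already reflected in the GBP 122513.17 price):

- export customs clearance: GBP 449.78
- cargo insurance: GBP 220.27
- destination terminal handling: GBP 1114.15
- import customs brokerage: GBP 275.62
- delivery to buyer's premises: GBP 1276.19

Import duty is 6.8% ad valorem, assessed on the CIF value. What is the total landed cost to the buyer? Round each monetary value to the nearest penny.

CFR: the seller pays costs through ocean freight to the destination port, but not insurance.
Already in the invoice (seller's account under CFR): export clearance — exclude.
CIF value = CFR price + insurance = 122513.17 + 220.27 = 122733.44
Import duty = 122733.44 × 6.8% = 8345.87
Buyer bears: insurance 220.27 + destination terminal 1114.15 + brokerage 275.62 + delivery 1276.19 + duty 8345.87 = 11232.10
Landed cost = invoice 122513.17 + 11232.10 = 133745.27

Total landed cost: GBP 133745.27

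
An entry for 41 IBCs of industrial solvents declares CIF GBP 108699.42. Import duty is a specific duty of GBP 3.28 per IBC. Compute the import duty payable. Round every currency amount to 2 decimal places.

Import duty: GBP 134.48

Import duty = 41 × 3.28 = 134.48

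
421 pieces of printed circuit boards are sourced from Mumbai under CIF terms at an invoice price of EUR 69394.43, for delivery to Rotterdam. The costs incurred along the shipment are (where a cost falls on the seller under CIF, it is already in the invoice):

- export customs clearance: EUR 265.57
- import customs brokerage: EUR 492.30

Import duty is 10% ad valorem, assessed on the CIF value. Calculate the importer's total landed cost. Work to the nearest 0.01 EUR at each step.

CIF: the seller pays costs through ocean freight and marine insurance to the destination port.
Already in the invoice (seller's account under CIF): export clearance — exclude.
The CIF price already equals the CIF value: 69394.43
Import duty = 69394.43 × 10% = 6939.44
Buyer bears: brokerage 492.30 + duty 6939.44 = 7431.74
Landed cost = invoice 69394.43 + 7431.74 = 76826.17

Total landed cost: EUR 76826.17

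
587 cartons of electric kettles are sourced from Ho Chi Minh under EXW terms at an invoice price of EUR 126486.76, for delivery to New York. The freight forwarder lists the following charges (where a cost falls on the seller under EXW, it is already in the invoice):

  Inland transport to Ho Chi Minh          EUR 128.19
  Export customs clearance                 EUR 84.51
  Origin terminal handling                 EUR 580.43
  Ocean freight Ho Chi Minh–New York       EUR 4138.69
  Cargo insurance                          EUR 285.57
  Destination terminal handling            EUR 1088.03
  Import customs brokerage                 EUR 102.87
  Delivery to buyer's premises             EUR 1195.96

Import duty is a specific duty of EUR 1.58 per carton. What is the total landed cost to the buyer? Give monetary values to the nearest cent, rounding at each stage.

EXW: the seller makes goods available at their premises; the buyer bears all onward costs.
CIF value = EXW price + inland to port + export clearance + origin terminal + freight + insurance = 126486.76 + 128.19 + 84.51 + 580.43 + 4138.69 + 285.57 = 131704.15
Import duty = 587 × 1.58 = 927.46
Buyer bears: inland to port 128.19 + export clearance 84.51 + origin terminal 580.43 + freight 4138.69 + insurance 285.57 + destination terminal 1088.03 + brokerage 102.87 + delivery 1195.96 + duty 927.46 = 8531.71
Landed cost = invoice 126486.76 + 8531.71 = 135018.47

Total landed cost: EUR 135018.47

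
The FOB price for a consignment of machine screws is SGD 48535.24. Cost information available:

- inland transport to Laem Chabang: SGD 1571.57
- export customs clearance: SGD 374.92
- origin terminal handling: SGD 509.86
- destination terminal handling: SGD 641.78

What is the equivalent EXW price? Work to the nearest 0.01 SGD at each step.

EXW price: SGD 46078.89

Not relevant to the conversion: destination terminal — on the buyer under both terms; not part of either seller's price.
From FOB to EXW, the seller no longer bears: inland to port, export clearance, origin terminal.
EXW price = 48535.24 − 1571.57 − 374.92 − 509.86 = 46078.89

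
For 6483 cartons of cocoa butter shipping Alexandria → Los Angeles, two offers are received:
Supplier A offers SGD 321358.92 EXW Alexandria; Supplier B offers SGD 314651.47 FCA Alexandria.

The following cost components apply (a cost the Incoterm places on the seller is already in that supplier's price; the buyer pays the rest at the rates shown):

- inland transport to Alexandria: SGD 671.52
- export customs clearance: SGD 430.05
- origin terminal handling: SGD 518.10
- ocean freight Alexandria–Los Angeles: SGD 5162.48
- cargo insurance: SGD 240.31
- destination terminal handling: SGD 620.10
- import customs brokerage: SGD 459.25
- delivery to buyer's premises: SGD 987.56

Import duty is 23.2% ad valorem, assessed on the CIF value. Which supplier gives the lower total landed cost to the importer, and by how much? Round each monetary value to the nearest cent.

Supplier A (EXW):
CIF value = EXW price + inland to port + export clearance + origin terminal + freight + insurance = 321358.92 + 671.52 + 430.05 + 518.10 + 5162.48 + 240.31 = 328381.38
Import duty = 328381.38 × 23.2% = 76184.48
Buyer bears (A): 671.52 + 430.05 + 518.10 + 5162.48 + 240.31 + 620.10 + 459.25 + 987.56 = 9089.37
Landed cost (A) = invoice 321358.92 + 9089.37 + duty 76184.48 = 406632.77
Supplier B (FCA):
CIF value = FCA price + origin terminal + freight + insurance = 314651.47 + 518.10 + 5162.48 + 240.31 = 320572.36
Import duty = 320572.36 × 23.2% = 74372.79
Buyer bears (B): 518.10 + 5162.48 + 240.31 + 620.10 + 459.25 + 987.56 = 7987.80
Landed cost (B) = invoice 314651.47 + 7987.80 + duty 74372.79 = 397012.06
Difference = |406632.77 − 397012.06| = 9620.71

Supplier B is cheaper by SGD 9620.71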